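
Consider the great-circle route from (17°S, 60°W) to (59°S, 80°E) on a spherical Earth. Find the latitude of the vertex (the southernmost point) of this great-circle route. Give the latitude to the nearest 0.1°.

≈ 71.4°S

The great circle lies in the plane with unit normal n̂ = (p₁ × p₂)/|p₁ × p₂|.
Here n̂_z ≈ +0.319; the vertex latitude is φ_max = arccos|n̂_z| ≈ 71.4°.
Check via Clairaut: cos φ_max = |cos φ₁| · sin C = cos(17.0°)·sin(160.5°) ≈ 0.319, again giving ≈ 71.4°.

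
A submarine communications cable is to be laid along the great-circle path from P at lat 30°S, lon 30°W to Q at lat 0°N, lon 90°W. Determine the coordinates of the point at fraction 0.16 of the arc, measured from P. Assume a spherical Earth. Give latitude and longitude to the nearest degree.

Write both endpoints as unit vectors p₁, p₂ with components (cos φ cos λ, cos φ sin λ, sin φ).
The central angle between the endpoints is δ = arccos(p₁·p₂) ≈ 1.123 rad (64.3°).
Interpolate at f = 0.16 with slerp weights a = sin((1−f)δ)/sin δ ≈ 0.898, b = sin(fδ)/sin δ ≈ 0.198.
p = a·p₁ + b·p₂ ≈ (0.674, -0.587, -0.449); φ = arcsin(p_z) ≈ -26.68°, λ = atan2(p_y, p_x) ≈ -41.08°.

≈ lat 27°S, lon 41°W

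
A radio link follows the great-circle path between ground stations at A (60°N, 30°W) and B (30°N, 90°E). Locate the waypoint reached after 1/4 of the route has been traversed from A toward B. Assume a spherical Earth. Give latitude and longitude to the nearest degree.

Convert each endpoint to a unit vector on the sphere (x = cos φ cos λ, y = cos φ sin λ, z = sin φ).
The central angle between the endpoints is δ = arccos(p₁·p₂) ≈ 1.353 rad (77.5°).
Interpolate at f = 1/4 with slerp weights a = sin((1−f)δ)/sin δ ≈ 0.870, b = sin(fδ)/sin δ ≈ 0.340.
p = a·p₁ + b·p₂ ≈ (0.377, 0.077, 0.923); φ = arcsin(p_z) ≈ 67.39°, λ = atan2(p_y, p_x) ≈ 11.53°.

≈ (67°N, 12°E)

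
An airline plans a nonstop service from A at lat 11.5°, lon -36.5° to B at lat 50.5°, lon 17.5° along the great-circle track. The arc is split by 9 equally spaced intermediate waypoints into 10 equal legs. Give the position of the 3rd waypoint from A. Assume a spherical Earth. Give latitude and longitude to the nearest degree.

≈ lat 25°, lon -25°

Write both endpoints as unit vectors p₁, p₂ with components (cos φ cos λ, cos φ sin λ, sin φ).
The central angle between the endpoints is δ = arccos(p₁·p₂) ≈ 1.024 rad (58.7°).
Interpolate at f = 3/10 with slerp weights a = sin((1−f)δ)/sin δ ≈ 0.769, b = sin(fδ)/sin δ ≈ 0.354.
p = a·p₁ + b·p₂ ≈ (0.821, -0.381, 0.426); φ = arcsin(p_z) ≈ 25.24°, λ = atan2(p_y, p_x) ≈ -24.88°.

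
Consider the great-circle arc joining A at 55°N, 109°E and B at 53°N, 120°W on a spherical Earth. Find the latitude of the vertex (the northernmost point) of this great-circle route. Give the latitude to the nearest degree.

≈ 73°N

The great circle lies in the plane with unit normal n̂ = (p₁ × p₂)/|p₁ × p₂|.
Here n̂_z ≈ +0.288; the vertex latitude is φ_max = arccos|n̂_z| ≈ 73.2°.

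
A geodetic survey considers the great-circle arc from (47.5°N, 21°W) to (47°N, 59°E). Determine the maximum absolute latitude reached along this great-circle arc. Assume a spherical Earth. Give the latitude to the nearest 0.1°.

≈ 54.7°N

The great circle lies in the plane with unit normal n̂ = (p₁ × p₂)/|p₁ × p₂|.
Here n̂_z ≈ +0.578; the vertex latitude is φ_max = arccos|n̂_z| ≈ 54.7°.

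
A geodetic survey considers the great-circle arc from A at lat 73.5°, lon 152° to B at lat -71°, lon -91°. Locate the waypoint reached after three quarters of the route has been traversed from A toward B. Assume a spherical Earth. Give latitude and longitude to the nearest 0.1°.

Convert each endpoint to a unit vector on the sphere (x = cos φ cos λ, y = cos φ sin λ, z = sin φ).
The central angle between the endpoints is δ = arccos(p₁·p₂) ≈ 2.819 rad (161.5°).
Interpolate at f = 3/4 with slerp weights a = sin((1−f)δ)/sin δ ≈ 2.047, b = sin(fδ)/sin δ ≈ 2.703.
p = a·p₁ + b·p₂ ≈ (-0.529, -0.607, -0.593); φ = arcsin(p_z) ≈ -36.40°, λ = atan2(p_y, p_x) ≈ -131.05°.

≈ lat -36.4°, lon -131.0°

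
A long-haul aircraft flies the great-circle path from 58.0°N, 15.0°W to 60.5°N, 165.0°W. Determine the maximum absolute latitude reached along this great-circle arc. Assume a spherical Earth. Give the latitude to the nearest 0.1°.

≈ 81.3°N

The great circle lies in the plane with unit normal n̂ = (p₁ × p₂)/|p₁ × p₂|.
Here n̂_z ≈ -0.152; the vertex latitude is φ_max = arccos|n̂_z| ≈ 81.3°.
Check via Clairaut: cos φ_max = |cos φ₁| · sin C = cos(58.0°)·sin(16.7°) ≈ 0.152, again giving ≈ 81.3°.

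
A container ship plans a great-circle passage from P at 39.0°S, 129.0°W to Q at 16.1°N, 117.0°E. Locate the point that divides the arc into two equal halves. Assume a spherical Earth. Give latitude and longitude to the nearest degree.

≈ 20°S, 165°E

The haversine formula gives a central angle δ ≈ 2.069 rad (118.6°) between the endpoints.
Interpolate at f = 1/2 with slerp weights a = sin((1−f)δ)/sin δ ≈ 0.979, b = sin(fδ)/sin δ ≈ 0.979.
p = a·p₁ + b·p₂ ≈ (-0.906, 0.247, -0.345); φ = arcsin(p_z) ≈ -20.16°, λ = atan2(p_y, p_x) ≈ 164.76°.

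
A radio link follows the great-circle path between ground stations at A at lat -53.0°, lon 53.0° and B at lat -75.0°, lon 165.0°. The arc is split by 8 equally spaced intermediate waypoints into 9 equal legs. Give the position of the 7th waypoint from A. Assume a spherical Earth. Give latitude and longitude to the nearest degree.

≈ lat -78°, lon 123°

The haversine formula gives a central angle δ ≈ 0.777 rad (44.5°) between the endpoints.
Interpolate at f = 7/9 with slerp weights a = sin((1−f)δ)/sin δ ≈ 0.245, b = sin(fδ)/sin δ ≈ 0.810.
p = a·p₁ + b·p₂ ≈ (-0.114, 0.172, -0.978); φ = arcsin(p_z) ≈ -78.09°, λ = atan2(p_y, p_x) ≈ 123.49°.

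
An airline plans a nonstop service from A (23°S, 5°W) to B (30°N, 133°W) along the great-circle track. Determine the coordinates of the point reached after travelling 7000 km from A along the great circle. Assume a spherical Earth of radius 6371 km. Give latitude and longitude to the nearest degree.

≈ (6°N, 62°W)

From cos δ = sin φ₁ sin φ₂ + cos φ₁ cos φ₂ cos Δλ, the central angle is δ ≈ 2.327 rad (133.3°). The total great-circle distance is δ·R ≈ 2.327 × 6371 ≈ 14825 km, so the target fraction is f = 7000/14825 ≈ 0.472.
Interpolate at f ≈ 0.472 with slerp weights a = sin((1−f)δ)/sin δ ≈ 1.295, b = sin(fδ)/sin δ ≈ 1.224.
p = a·p₁ + b·p₂ ≈ (0.464, -0.879, 0.106); φ = arcsin(p_z) ≈ 6.10°, λ = atan2(p_y, p_x) ≈ -62.17°.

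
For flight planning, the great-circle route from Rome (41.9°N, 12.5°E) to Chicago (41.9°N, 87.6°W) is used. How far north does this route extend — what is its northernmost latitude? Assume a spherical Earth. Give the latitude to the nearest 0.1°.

The great circle lies in the plane with unit normal n̂ = (p₁ × p₂)/|p₁ × p₂|.
Here n̂_z ≈ -0.582; the vertex latitude is φ_max = arccos|n̂_z| ≈ 54.4°.
Check via Clairaut: cos φ_max = |cos φ₁| · sin C = cos(41.9°)·sin(51.4°) ≈ 0.582, again giving ≈ 54.4°.

≈ 54.4°N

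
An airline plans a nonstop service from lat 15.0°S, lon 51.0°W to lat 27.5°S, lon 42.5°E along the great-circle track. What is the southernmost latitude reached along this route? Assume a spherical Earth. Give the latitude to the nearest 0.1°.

The great circle lies in the plane with unit normal n̂ = (p₁ × p₂)/|p₁ × p₂|.
Here n̂_z ≈ +0.857; the vertex latitude is φ_max = arccos|n̂_z| ≈ 31.0°.
Check via Clairaut: cos φ_max = |cos φ₁| · sin C = cos(15.0°)·sin(117.5°) ≈ 0.857, again giving ≈ 31.0°.

≈ 31.0°S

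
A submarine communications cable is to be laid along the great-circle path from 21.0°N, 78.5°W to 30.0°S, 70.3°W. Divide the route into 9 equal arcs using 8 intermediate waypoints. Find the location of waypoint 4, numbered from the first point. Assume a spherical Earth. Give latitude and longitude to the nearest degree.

≈ 2°S, 75°W

Convert each endpoint to a unit vector on the sphere (x = cos φ cos λ, y = cos φ sin λ, z = sin φ).
The central angle between the endpoints is δ = arccos(p₁·p₂) ≈ 0.901 rad (51.6°).
Interpolate at f = 4/9 with slerp weights a = sin((1−f)δ)/sin δ ≈ 0.612, b = sin(fδ)/sin δ ≈ 0.497.
p = a·p₁ + b·p₂ ≈ (0.259, -0.965, -0.029); φ = arcsin(p_z) ≈ -1.68°, λ = atan2(p_y, p_x) ≈ -74.98°.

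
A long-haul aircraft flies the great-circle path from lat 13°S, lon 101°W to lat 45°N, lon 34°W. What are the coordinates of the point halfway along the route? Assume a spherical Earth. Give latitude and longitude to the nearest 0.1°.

≈ lat 18.9°N, lon 73.5°W

Convert each endpoint to a unit vector on the sphere (x = cos φ cos λ, y = cos φ sin λ, z = sin φ).
The central angle between the endpoints is δ = arccos(p₁·p₂) ≈ 1.460 rad (83.7°).
Interpolate at f = 1/2 with slerp weights a = sin((1−f)δ)/sin δ ≈ 0.671, b = sin(fδ)/sin δ ≈ 0.671.
p = a·p₁ + b·p₂ ≈ (0.269, -0.907, 0.324); φ = arcsin(p_z) ≈ 18.88°, λ = atan2(p_y, p_x) ≈ -73.51°.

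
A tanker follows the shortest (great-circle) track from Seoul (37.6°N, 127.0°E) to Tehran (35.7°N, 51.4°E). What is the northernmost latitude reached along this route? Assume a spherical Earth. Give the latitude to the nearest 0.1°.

≈ 43.3°N

The great circle lies in the plane with unit normal n̂ = (p₁ × p₂)/|p₁ × p₂|.
Here n̂_z ≈ -0.728; the vertex latitude is φ_max = arccos|n̂_z| ≈ 43.3°.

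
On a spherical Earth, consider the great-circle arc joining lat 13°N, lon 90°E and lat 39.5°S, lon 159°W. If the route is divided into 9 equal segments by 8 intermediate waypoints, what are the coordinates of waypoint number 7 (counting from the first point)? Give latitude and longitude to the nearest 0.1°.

≈ lat 36.3°S, lon 168.9°E

Write both endpoints as unit vectors p₁, p₂ with components (cos φ cos λ, cos φ sin λ, sin φ).
The central angle between the endpoints is δ = arccos(p₁·p₂) ≈ 1.996 rad (114.4°).
Interpolate at f = 7/9 with slerp weights a = sin((1−f)δ)/sin δ ≈ 0.471, b = sin(fδ)/sin δ ≈ 1.098.
p = a·p₁ + b·p₂ ≈ (-0.791, 0.156, -0.592); φ = arcsin(p_z) ≈ -36.31°, λ = atan2(p_y, p_x) ≈ 168.87°.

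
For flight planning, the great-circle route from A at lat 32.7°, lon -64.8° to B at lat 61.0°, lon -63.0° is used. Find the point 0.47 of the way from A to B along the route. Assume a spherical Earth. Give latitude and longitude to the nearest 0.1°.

≈ lat 46.0°, lon -64.2°

From cos δ = sin φ₁ sin φ₂ + cos φ₁ cos φ₂ cos Δλ, the central angle is δ ≈ 0.494 rad (28.3°).
Interpolate at f = 0.47 with slerp weights a = sin((1−f)δ)/sin δ ≈ 0.546, b = sin(fδ)/sin δ ≈ 0.485.
p = a·p₁ + b·p₂ ≈ (0.302, -0.625, 0.719); φ = arcsin(p_z) ≈ 46.00°, λ = atan2(p_y, p_x) ≈ -64.19°.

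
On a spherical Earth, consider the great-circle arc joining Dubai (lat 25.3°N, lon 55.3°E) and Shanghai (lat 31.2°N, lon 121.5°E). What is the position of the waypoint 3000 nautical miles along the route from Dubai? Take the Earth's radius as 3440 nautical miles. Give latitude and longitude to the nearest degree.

From cos δ = sin φ₁ sin φ₂ + cos φ₁ cos φ₂ cos Δλ, the central angle is δ ≈ 1.008 rad (57.8°). The total great-circle distance is δ·R ≈ 1.008 × 3440 ≈ 3468 nmi, so the target fraction is f = 3000/3468 ≈ 0.865.
Interpolate at f ≈ 0.865 with slerp weights a = sin((1−f)δ)/sin δ ≈ 0.160, b = sin(fδ)/sin δ ≈ 0.905.
p = a·p₁ + b·p₂ ≈ (-0.322, 0.779, 0.537); φ = arcsin(p_z) ≈ 32.51°, λ = atan2(p_y, p_x) ≈ 112.45°.

≈ lat 33°N, lon 112°E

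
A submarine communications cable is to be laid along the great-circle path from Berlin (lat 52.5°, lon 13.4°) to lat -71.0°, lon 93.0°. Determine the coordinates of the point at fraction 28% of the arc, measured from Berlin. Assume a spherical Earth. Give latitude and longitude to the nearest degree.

≈ lat 17°, lon 31°

The haversine formula gives a central angle δ ≈ 2.366 rad (135.6°) between the endpoints.
Interpolate at f = 0.28 with slerp weights a = sin((1−f)δ)/sin δ ≈ 1.416, b = sin(fδ)/sin δ ≈ 0.879.
p = a·p₁ + b·p₂ ≈ (0.824, 0.486, 0.292); φ = arcsin(p_z) ≈ 17.01°, λ = atan2(p_y, p_x) ≈ 30.52°.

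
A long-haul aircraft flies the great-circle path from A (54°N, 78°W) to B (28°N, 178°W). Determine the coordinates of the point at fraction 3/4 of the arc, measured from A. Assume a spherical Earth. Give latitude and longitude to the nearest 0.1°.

≈ (41.8°N, 163.3°W)

Write both endpoints as unit vectors p₁, p₂ with components (cos φ cos λ, cos φ sin λ, sin φ).
The central angle between the endpoints is δ = arccos(p₁·p₂) ≈ 1.277 rad (73.2°).
Interpolate at f = 3/4 with slerp weights a = sin((1−f)δ)/sin δ ≈ 0.328, b = sin(fδ)/sin δ ≈ 0.854.
p = a·p₁ + b·p₂ ≈ (-0.714, -0.215, 0.666); φ = arcsin(p_z) ≈ 41.79°, λ = atan2(p_y, p_x) ≈ -163.25°.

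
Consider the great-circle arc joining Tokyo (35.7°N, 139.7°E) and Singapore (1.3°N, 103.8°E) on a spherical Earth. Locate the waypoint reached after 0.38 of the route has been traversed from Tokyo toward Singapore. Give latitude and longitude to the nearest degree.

From cos δ = sin φ₁ sin φ₂ + cos φ₁ cos φ₂ cos Δλ, the central angle is δ ≈ 0.835 rad (47.9°).
Interpolate at f = 0.38 with slerp weights a = sin((1−f)δ)/sin δ ≈ 0.668, b = sin(fδ)/sin δ ≈ 0.421.
p = a·p₁ + b·p₂ ≈ (-0.514, 0.759, 0.399); φ = arcsin(p_z) ≈ 23.52°, λ = atan2(p_y, p_x) ≈ 124.09°.

≈ 24°N, 124°E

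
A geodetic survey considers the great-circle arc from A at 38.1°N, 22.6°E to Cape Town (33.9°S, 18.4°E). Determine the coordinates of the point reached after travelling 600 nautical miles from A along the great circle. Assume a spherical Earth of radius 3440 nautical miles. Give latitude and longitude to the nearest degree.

≈ 28°N, 22°E

Write both endpoints as unit vectors p₁, p₂ with components (cos φ cos λ, cos φ sin λ, sin φ).
The central angle between the endpoints is δ = arccos(p₁·p₂) ≈ 1.258 rad (72.1°). The total great-circle distance is δ·R ≈ 1.258 × 3440 ≈ 4329 nmi, so the target fraction is f = 600/4329 ≈ 0.139.
Interpolate at f ≈ 0.139 with slerp weights a = sin((1−f)δ)/sin δ ≈ 0.929, b = sin(fδ)/sin δ ≈ 0.182.
p = a·p₁ + b·p₂ ≈ (0.818, 0.329, 0.471); φ = arcsin(p_z) ≈ 28.12°, λ = atan2(p_y, p_x) ≈ 21.88°.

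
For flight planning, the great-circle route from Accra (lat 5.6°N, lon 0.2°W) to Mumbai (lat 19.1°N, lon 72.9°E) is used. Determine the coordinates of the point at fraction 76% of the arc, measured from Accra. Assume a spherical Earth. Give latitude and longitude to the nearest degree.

≈ lat 18°N, lon 55°E

From cos δ = sin φ₁ sin φ₂ + cos φ₁ cos φ₂ cos Δλ, the central angle is δ ≈ 1.261 rad (72.2°).
Interpolate at f = 0.76 with slerp weights a = sin((1−f)δ)/sin δ ≈ 0.313, b = sin(fδ)/sin δ ≈ 0.859.
p = a·p₁ + b·p₂ ≈ (0.550, 0.775, 0.312); φ = arcsin(p_z) ≈ 18.16°, λ = atan2(p_y, p_x) ≈ 54.63°.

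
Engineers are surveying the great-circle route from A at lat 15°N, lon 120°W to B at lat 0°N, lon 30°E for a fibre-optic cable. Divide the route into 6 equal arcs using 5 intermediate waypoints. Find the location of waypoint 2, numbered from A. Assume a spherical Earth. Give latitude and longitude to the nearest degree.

From cos δ = sin φ₁ sin φ₂ + cos φ₁ cos φ₂ cos Δλ, the central angle is δ ≈ 2.562 rad (146.8°).
Interpolate at f = 2/6 with slerp weights a = sin((1−f)δ)/sin δ ≈ 1.808, b = sin(fδ)/sin δ ≈ 1.376.
p = a·p₁ + b·p₂ ≈ (0.318, -0.824, 0.468); φ = arcsin(p_z) ≈ 27.90°, λ = atan2(p_y, p_x) ≈ -68.89°.

≈ lat 28°N, lon 69°W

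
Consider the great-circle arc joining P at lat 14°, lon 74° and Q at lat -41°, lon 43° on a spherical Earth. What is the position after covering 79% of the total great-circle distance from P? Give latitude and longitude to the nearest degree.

From cos δ = sin φ₁ sin φ₂ + cos φ₁ cos φ₂ cos Δλ, the central angle is δ ≈ 1.083 rad (62.0°).
Interpolate at f = 0.79 with slerp weights a = sin((1−f)δ)/sin δ ≈ 0.255, b = sin(fδ)/sin δ ≈ 0.855.
p = a·p₁ + b·p₂ ≈ (0.540, 0.678, -0.499); φ = arcsin(p_z) ≈ -29.93°, λ = atan2(p_y, p_x) ≈ 51.46°.

≈ lat -30°, lon 51°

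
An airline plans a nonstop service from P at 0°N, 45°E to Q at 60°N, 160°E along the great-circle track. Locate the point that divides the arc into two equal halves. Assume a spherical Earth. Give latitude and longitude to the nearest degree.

From cos δ = sin φ₁ sin φ₂ + cos φ₁ cos φ₂ cos Δλ, the central angle is δ ≈ 1.784 rad (102.2°).
Interpolate at f = 1/2 with slerp weights a = sin((1−f)δ)/sin δ ≈ 0.796, b = sin(fδ)/sin δ ≈ 0.796.
p = a·p₁ + b·p₂ ≈ (0.189, 0.699, 0.690); φ = arcsin(p_z) ≈ 43.59°, λ = atan2(p_y, p_x) ≈ 74.88°.

≈ 44°N, 75°E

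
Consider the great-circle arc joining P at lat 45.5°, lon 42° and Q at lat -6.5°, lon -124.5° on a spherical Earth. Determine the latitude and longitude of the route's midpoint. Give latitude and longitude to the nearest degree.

≈ lat 60°, lon -97°

The haversine formula gives a central angle δ ≈ 2.431 rad (139.3°) between the endpoints.
Interpolate at f = 1/2 with slerp weights a = sin((1−f)δ)/sin δ ≈ 1.437, b = sin(fδ)/sin δ ≈ 1.437.
p = a·p₁ + b·p₂ ≈ (-0.060, -0.503, 0.862); φ = arcsin(p_z) ≈ 59.58°, λ = atan2(p_y, p_x) ≈ -96.83°.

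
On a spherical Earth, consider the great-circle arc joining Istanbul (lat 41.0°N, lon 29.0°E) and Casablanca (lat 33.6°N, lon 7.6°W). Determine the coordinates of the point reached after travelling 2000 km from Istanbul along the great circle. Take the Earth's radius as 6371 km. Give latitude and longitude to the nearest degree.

≈ lat 38°N, lon 6°E

Convert each endpoint to a unit vector on the sphere (x = cos φ cos λ, y = cos φ sin λ, z = sin φ).
The central angle between the endpoints is δ = arccos(p₁·p₂) ≈ 0.520 rad (29.8°). The total great-circle distance is δ·R ≈ 0.520 × 6371 ≈ 3314 km, so the target fraction is f = 2000/3314 ≈ 0.603.
Interpolate at f ≈ 0.603 with slerp weights a = sin((1−f)δ)/sin δ ≈ 0.412, b = sin(fδ)/sin δ ≈ 0.621.
p = a·p₁ + b·p₂ ≈ (0.785, 0.082, 0.614); φ = arcsin(p_z) ≈ 37.89°, λ = atan2(p_y, p_x) ≈ 5.99°.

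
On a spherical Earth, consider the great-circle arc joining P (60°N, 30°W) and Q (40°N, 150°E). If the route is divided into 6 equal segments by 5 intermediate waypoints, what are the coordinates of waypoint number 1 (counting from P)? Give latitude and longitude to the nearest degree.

The haversine formula gives a central angle δ ≈ 1.396 rad (80.0°) between the endpoints.
Interpolate at f = 1/6 with slerp weights a = sin((1−f)δ)/sin δ ≈ 0.932, b = sin(fδ)/sin δ ≈ 0.234.
p = a·p₁ + b·p₂ ≈ (0.248, -0.143, 0.958); φ = arcsin(p_z) ≈ 73.33°, λ = atan2(p_y, p_x) ≈ -30.00°.

≈ (73°N, 30°W)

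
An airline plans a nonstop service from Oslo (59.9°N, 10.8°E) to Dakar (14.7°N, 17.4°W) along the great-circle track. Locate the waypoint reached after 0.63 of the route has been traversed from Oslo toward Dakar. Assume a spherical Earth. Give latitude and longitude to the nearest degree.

The haversine formula gives a central angle δ ≈ 0.867 rad (49.7°) between the endpoints.
Interpolate at f = 0.63 with slerp weights a = sin((1−f)δ)/sin δ ≈ 0.414, b = sin(fδ)/sin δ ≈ 0.681.
p = a·p₁ + b·p₂ ≈ (0.833, -0.158, 0.531); φ = arcsin(p_z) ≈ 32.05°, λ = atan2(p_y, p_x) ≈ -10.76°.

≈ 32°N, 11°W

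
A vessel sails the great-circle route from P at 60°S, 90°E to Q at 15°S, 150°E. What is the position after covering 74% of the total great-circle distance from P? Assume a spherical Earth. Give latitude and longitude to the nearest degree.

≈ 29°S, 141°E

Convert each endpoint to a unit vector on the sphere (x = cos φ cos λ, y = cos φ sin λ, z = sin φ).
The central angle between the endpoints is δ = arccos(p₁·p₂) ≈ 1.086 rad (62.2°).
Interpolate at f = 0.74 with slerp weights a = sin((1−f)δ)/sin δ ≈ 0.315, b = sin(fδ)/sin δ ≈ 0.814.
p = a·p₁ + b·p₂ ≈ (-0.681, 0.550, -0.483); φ = arcsin(p_z) ≈ -28.91°, λ = atan2(p_y, p_x) ≈ 141.04°.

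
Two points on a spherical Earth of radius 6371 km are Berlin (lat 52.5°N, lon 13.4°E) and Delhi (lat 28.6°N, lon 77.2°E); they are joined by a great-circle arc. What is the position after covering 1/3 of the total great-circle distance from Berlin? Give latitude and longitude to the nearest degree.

From cos δ = sin φ₁ sin φ₂ + cos φ₁ cos φ₂ cos Δλ, the central angle is δ ≈ 0.907 rad (52.0°).
Interpolate at f = 1/3 with slerp weights a = sin((1−f)δ)/sin δ ≈ 0.722, b = sin(fδ)/sin δ ≈ 0.378.
p = a·p₁ + b·p₂ ≈ (0.501, 0.426, 0.754); φ = arcsin(p_z) ≈ 48.91°, λ = atan2(p_y, p_x) ≈ 40.34°.

≈ lat 49°N, lon 40°E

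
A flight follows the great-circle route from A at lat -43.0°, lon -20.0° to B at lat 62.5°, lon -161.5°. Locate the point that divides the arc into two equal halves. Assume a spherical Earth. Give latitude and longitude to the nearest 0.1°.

The haversine formula gives a central angle δ ≈ 2.624 rad (150.4°) between the endpoints.
Interpolate at f = 1/2 with slerp weights a = sin((1−f)δ)/sin δ ≈ 1.955, b = sin(fδ)/sin δ ≈ 1.955.
p = a·p₁ + b·p₂ ≈ (0.488, -0.776, 0.401); φ = arcsin(p_z) ≈ 23.63°, λ = atan2(p_y, p_x) ≈ -57.84°.

≈ lat 23.6°, lon -57.8°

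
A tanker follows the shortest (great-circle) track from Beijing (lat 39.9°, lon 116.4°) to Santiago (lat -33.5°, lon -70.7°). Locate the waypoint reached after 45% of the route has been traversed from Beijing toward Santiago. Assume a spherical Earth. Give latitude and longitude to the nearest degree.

≈ lat 43°, lon -131°

From cos δ = sin φ₁ sin φ₂ + cos φ₁ cos φ₂ cos Δλ, the central angle is δ ≈ 2.992 rad (171.4°).
Interpolate at f = 0.45 with slerp weights a = sin((1−f)δ)/sin δ ≈ 6.700, b = sin(fδ)/sin δ ≈ 6.551.
p = a·p₁ + b·p₂ ≈ (-0.480, -0.551, 0.682); φ = arcsin(p_z) ≈ 43.02°, λ = atan2(p_y, p_x) ≈ -131.04°.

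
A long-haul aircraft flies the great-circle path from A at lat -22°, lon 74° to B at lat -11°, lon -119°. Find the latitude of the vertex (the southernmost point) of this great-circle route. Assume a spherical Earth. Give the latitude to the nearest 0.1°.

The great circle lies in the plane with unit normal n̂ = (p₁ × p₂)/|p₁ × p₂|.
Here n̂_z ≈ +0.354; the vertex latitude is φ_max = arccos|n̂_z| ≈ 69.3°.
Check via Clairaut: cos φ_max = |cos φ₁| · sin C = cos(22.0°)·sin(157.6°) ≈ 0.354, again giving ≈ 69.3°.

≈ -69.3°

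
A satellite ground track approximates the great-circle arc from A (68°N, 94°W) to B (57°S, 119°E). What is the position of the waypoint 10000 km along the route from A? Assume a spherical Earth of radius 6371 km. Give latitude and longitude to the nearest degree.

≈ (8°N, 157°E)

Convert each endpoint to a unit vector on the sphere (x = cos φ cos λ, y = cos φ sin λ, z = sin φ).
The central angle between the endpoints is δ = arccos(p₁·p₂) ≈ 2.820 rad (161.6°). The total great-circle distance is δ·R ≈ 2.820 × 6371 ≈ 17966 km, so the target fraction is f = 10000/17966 ≈ 0.557.
Interpolate at f ≈ 0.557 with slerp weights a = sin((1−f)δ)/sin δ ≈ 3.002, b = sin(fδ)/sin δ ≈ 3.163.
p = a·p₁ + b·p₂ ≈ (-0.914, 0.385, 0.131); φ = arcsin(p_z) ≈ 7.51°, λ = atan2(p_y, p_x) ≈ 157.16°.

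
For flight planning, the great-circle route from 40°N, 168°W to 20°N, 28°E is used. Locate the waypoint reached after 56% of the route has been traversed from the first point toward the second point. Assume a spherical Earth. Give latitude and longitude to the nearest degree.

Convert each endpoint to a unit vector on the sphere (x = cos φ cos λ, y = cos φ sin λ, z = sin φ).
The central angle between the endpoints is δ = arccos(p₁·p₂) ≈ 2.062 rad (118.2°).
Interpolate at f = 0.56 with slerp weights a = sin((1−f)δ)/sin δ ≈ 0.894, b = sin(fδ)/sin δ ≈ 1.038.
p = a·p₁ + b·p₂ ≈ (0.191, 0.315, 0.929); φ = arcsin(p_z) ≈ 68.35°, λ = atan2(p_y, p_x) ≈ 58.77°.

≈ 68°N, 59°E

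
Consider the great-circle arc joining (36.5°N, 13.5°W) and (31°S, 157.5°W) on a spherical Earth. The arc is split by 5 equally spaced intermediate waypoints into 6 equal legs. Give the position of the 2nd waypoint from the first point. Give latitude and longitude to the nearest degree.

≈ (22°N, 69°W)

The haversine formula gives a central angle δ ≈ 2.614 rad (149.7°) between the endpoints.
Interpolate at f = 2/6 with slerp weights a = sin((1−f)δ)/sin δ ≈ 1.956, b = sin(fδ)/sin δ ≈ 1.519.
p = a·p₁ + b·p₂ ≈ (0.326, -0.865, 0.381); φ = arcsin(p_z) ≈ 22.40°, λ = atan2(p_y, p_x) ≈ -69.35°.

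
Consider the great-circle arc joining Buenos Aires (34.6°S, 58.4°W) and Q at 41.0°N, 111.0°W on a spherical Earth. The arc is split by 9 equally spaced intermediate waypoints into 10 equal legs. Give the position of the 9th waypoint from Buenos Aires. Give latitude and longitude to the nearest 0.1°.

The haversine formula gives a central angle δ ≈ 1.566 rad (89.7°) between the endpoints.
Interpolate at f = 9/10 with slerp weights a = sin((1−f)δ)/sin δ ≈ 0.156, b = sin(fδ)/sin δ ≈ 0.987.
p = a·p₁ + b·p₂ ≈ (-0.200, -0.805, 0.559); φ = arcsin(p_z) ≈ 33.99°, λ = atan2(p_y, p_x) ≈ -103.93°.

≈ 34.0°N, 103.9°W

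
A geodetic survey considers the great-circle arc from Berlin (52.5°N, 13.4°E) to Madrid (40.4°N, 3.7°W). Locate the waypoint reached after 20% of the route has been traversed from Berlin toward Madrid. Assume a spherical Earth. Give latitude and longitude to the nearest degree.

The haversine formula gives a central angle δ ≈ 0.293 rad (16.8°) between the endpoints.
Interpolate at f = 0.20 with slerp weights a = sin((1−f)δ)/sin δ ≈ 0.804, b = sin(fδ)/sin δ ≈ 0.203.
p = a·p₁ + b·p₂ ≈ (0.630, 0.103, 0.769); φ = arcsin(p_z) ≈ 50.30°, λ = atan2(p_y, p_x) ≈ 9.32°.

≈ (50°N, 9°E)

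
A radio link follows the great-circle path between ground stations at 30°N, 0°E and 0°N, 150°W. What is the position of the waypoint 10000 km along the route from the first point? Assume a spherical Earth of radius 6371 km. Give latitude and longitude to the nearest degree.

Convert each endpoint to a unit vector on the sphere (x = cos φ cos λ, y = cos φ sin λ, z = sin φ).
The central angle between the endpoints is δ = arccos(p₁·p₂) ≈ 2.419 rad (138.6°). The total great-circle distance is δ·R ≈ 2.419 × 6371 ≈ 15411 km, so the target fraction is f = 10000/15411 ≈ 0.649.
Interpolate at f ≈ 0.649 with slerp weights a = sin((1−f)δ)/sin δ ≈ 1.135, b = sin(fδ)/sin δ ≈ 1.512.
p = a·p₁ + b·p₂ ≈ (-0.326, -0.756, 0.568); φ = arcsin(p_z) ≈ 34.58°, λ = atan2(p_y, p_x) ≈ -113.35°.

≈ 35°N, 113°W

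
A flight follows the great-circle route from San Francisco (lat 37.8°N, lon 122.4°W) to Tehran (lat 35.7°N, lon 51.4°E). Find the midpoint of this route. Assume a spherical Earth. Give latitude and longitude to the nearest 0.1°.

Convert each endpoint to a unit vector on the sphere (x = cos φ cos λ, y = cos φ sin λ, z = sin φ).
The central angle between the endpoints is δ = arccos(p₁·p₂) ≈ 1.855 rad (106.3°).
Interpolate at f = 1/2 with slerp weights a = sin((1−f)δ)/sin δ ≈ 0.833, b = sin(fδ)/sin δ ≈ 0.833.
p = a·p₁ + b·p₂ ≈ (0.069, -0.027, 0.997); φ = arcsin(p_z) ≈ 85.73°, λ = atan2(p_y, p_x) ≈ -21.32°.

≈ lat 85.7°N, lon 21.3°W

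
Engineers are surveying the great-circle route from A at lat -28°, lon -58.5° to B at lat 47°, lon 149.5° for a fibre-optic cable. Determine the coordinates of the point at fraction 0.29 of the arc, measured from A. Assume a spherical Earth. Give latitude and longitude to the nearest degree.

≈ lat 7°, lon -86°

Convert each endpoint to a unit vector on the sphere (x = cos φ cos λ, y = cos φ sin λ, z = sin φ).
The central angle between the endpoints is δ = arccos(p₁·p₂) ≈ 2.636 rad (151.0°).
Interpolate at f = 0.29 with slerp weights a = sin((1−f)δ)/sin δ ≈ 1.973, b = sin(fδ)/sin δ ≈ 1.430.
p = a·p₁ + b·p₂ ≈ (0.070, -0.990, 0.120); φ = arcsin(p_z) ≈ 6.87°, λ = atan2(p_y, p_x) ≈ -85.96°.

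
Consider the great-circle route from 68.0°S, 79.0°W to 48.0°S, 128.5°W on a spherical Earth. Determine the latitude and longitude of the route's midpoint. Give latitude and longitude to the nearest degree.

≈ 60°S, 111°W

Write both endpoints as unit vectors p₁, p₂ with components (cos φ cos λ, cos φ sin λ, sin φ).
The central angle between the endpoints is δ = arccos(p₁·p₂) ≈ 0.551 rad (31.6°).
Interpolate at f = 1/2 with slerp weights a = sin((1−f)δ)/sin δ ≈ 0.520, b = sin(fδ)/sin δ ≈ 0.520.
p = a·p₁ + b·p₂ ≈ (-0.179, -0.463, -0.868); φ = arcsin(p_z) ≈ -60.22°, λ = atan2(p_y, p_x) ≈ -111.16°.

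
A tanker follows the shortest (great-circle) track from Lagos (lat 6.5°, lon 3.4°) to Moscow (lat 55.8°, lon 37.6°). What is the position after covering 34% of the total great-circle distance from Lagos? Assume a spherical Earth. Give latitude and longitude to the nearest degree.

≈ lat 24°, lon 11°

Write both endpoints as unit vectors p₁, p₂ with components (cos φ cos λ, cos φ sin λ, sin φ).
The central angle between the endpoints is δ = arccos(p₁·p₂) ≈ 0.982 rad (56.3°).
Interpolate at f = 0.34 with slerp weights a = sin((1−f)δ)/sin δ ≈ 0.726, b = sin(fδ)/sin δ ≈ 0.394.
p = a·p₁ + b·p₂ ≈ (0.895, 0.178, 0.408); φ = arcsin(p_z) ≈ 24.08°, λ = atan2(p_y, p_x) ≈ 11.24°.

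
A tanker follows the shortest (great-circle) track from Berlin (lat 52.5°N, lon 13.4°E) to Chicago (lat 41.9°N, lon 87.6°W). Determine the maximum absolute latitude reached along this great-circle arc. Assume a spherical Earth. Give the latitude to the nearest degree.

≈ 60°N

The great circle lies in the plane with unit normal n̂ = (p₁ × p₂)/|p₁ × p₂|.
Here n̂_z ≈ -0.496; the vertex latitude is φ_max = arccos|n̂_z| ≈ 60.2°.
Check via Clairaut: cos φ_max = |cos φ₁| · sin C = cos(52.5°)·sin(54.6°) ≈ 0.496, again giving ≈ 60.2°.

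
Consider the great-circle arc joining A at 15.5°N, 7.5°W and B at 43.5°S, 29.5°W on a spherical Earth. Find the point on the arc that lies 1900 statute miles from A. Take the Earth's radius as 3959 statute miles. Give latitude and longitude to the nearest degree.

Convert each endpoint to a unit vector on the sphere (x = cos φ cos λ, y = cos φ sin λ, z = sin φ).
The central angle between the endpoints is δ = arccos(p₁·p₂) ≈ 1.088 rad (62.3°). The total great-circle distance is δ·R ≈ 1.088 × 3959 ≈ 4308 mi, so the target fraction is f = 1900/4308 ≈ 0.441.
Interpolate at f ≈ 0.441 with slerp weights a = sin((1−f)δ)/sin δ ≈ 0.645, b = sin(fδ)/sin δ ≈ 0.521.
p = a·p₁ + b·p₂ ≈ (0.945, -0.267, -0.186); φ = arcsin(p_z) ≈ -10.74°, λ = atan2(p_y, p_x) ≈ -15.79°.

≈ 11°S, 16°W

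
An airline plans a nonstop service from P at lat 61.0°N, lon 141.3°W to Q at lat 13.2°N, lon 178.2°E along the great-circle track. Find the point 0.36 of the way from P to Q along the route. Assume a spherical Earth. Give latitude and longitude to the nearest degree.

≈ lat 45°N, lon 163°W

Convert each endpoint to a unit vector on the sphere (x = cos φ cos λ, y = cos φ sin λ, z = sin φ).
The central angle between the endpoints is δ = arccos(p₁·p₂) ≈ 0.978 rad (56.0°).
Interpolate at f = 0.36 with slerp weights a = sin((1−f)δ)/sin δ ≈ 0.706, b = sin(fδ)/sin δ ≈ 0.416.
p = a·p₁ + b·p₂ ≈ (-0.672, -0.201, 0.713); φ = arcsin(p_z) ≈ 45.46°, λ = atan2(p_y, p_x) ≈ -163.31°.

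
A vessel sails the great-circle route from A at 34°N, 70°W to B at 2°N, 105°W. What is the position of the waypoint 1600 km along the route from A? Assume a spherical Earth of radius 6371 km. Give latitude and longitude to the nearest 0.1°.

≈ 24.7°N, 82.7°W

The haversine formula gives a central angle δ ≈ 0.798 rad (45.7°) between the endpoints. The total great-circle distance is δ·R ≈ 0.798 × 6371 ≈ 5083 km, so the target fraction is f = 1600/5083 ≈ 0.315.
Interpolate at f ≈ 0.315 with slerp weights a = sin((1−f)δ)/sin δ ≈ 0.726, b = sin(fδ)/sin δ ≈ 0.347.
p = a·p₁ + b·p₂ ≈ (0.116, -0.901, 0.418); φ = arcsin(p_z) ≈ 24.72°, λ = atan2(p_y, p_x) ≈ -82.65°.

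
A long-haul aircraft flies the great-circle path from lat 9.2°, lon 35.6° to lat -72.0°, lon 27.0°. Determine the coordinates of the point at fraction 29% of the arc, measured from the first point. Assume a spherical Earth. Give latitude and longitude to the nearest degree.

The haversine formula gives a central angle δ ≈ 1.421 rad (81.4°) between the endpoints.
Interpolate at f = 0.29 with slerp weights a = sin((1−f)δ)/sin δ ≈ 0.856, b = sin(fδ)/sin δ ≈ 0.405.
p = a·p₁ + b·p₂ ≈ (0.798, 0.549, -0.248); φ = arcsin(p_z) ≈ -14.38°, λ = atan2(p_y, p_x) ≈ 34.49°.

≈ lat -14°, lon 34°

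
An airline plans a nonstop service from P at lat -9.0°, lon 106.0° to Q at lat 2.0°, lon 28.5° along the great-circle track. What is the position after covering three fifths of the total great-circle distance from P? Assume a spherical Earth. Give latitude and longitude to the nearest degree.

≈ lat -3°, lon 59°

Convert each endpoint to a unit vector on the sphere (x = cos φ cos λ, y = cos φ sin λ, z = sin φ).
The central angle between the endpoints is δ = arccos(p₁·p₂) ≈ 1.361 rad (78.0°).
Interpolate at f = 3/5 with slerp weights a = sin((1−f)δ)/sin δ ≈ 0.530, b = sin(fδ)/sin δ ≈ 0.745.
p = a·p₁ + b·p₂ ≈ (0.510, 0.858, -0.057); φ = arcsin(p_z) ≈ -3.26°, λ = atan2(p_y, p_x) ≈ 59.26°.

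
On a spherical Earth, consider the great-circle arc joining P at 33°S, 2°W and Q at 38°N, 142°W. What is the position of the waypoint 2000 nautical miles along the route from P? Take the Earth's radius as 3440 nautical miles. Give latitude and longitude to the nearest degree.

≈ 17°S, 35°W

Write both endpoints as unit vectors p₁, p₂ with components (cos φ cos λ, cos φ sin λ, sin φ).
The central angle between the endpoints is δ = arccos(p₁·p₂) ≈ 2.571 rad (147.3°). The total great-circle distance is δ·R ≈ 2.571 × 3440 ≈ 8844 nmi, so the target fraction is f = 2000/8844 ≈ 0.226.
Interpolate at f ≈ 0.226 with slerp weights a = sin((1−f)δ)/sin δ ≈ 1.691, b = sin(fδ)/sin δ ≈ 1.017.
p = a·p₁ + b·p₂ ≈ (0.786, -0.543, -0.295); φ = arcsin(p_z) ≈ -17.17°, λ = atan2(p_y, p_x) ≈ -34.62°.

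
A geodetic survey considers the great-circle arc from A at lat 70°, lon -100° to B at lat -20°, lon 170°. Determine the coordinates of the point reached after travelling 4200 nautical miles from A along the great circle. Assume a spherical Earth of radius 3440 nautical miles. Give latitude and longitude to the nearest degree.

The haversine formula gives a central angle δ ≈ 1.898 rad (108.7°) between the endpoints. The total great-circle distance is δ·R ≈ 1.898 × 3440 ≈ 6529 nmi, so the target fraction is f = 4200/6529 ≈ 0.643.
Interpolate at f ≈ 0.643 with slerp weights a = sin((1−f)δ)/sin δ ≈ 0.662, b = sin(fδ)/sin δ ≈ 0.992.
p = a·p₁ + b·p₂ ≈ (-0.957, -0.061, 0.282); φ = arcsin(p_z) ≈ 16.40°, λ = atan2(p_y, p_x) ≈ -176.36°.

≈ lat 16°, lon -176°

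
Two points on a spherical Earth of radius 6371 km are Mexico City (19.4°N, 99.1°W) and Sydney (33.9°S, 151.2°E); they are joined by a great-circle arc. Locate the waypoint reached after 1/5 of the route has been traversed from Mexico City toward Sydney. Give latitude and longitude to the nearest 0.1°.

The haversine formula gives a central angle δ ≈ 2.037 rad (116.7°) between the endpoints.
Interpolate at f = 1/5 with slerp weights a = sin((1−f)δ)/sin δ ≈ 1.117, b = sin(fδ)/sin δ ≈ 0.443.
p = a·p₁ + b·p₂ ≈ (-0.489, -0.863, 0.124); φ = arcsin(p_z) ≈ 7.11°, λ = atan2(p_y, p_x) ≈ -119.54°.

≈ 7.1°N, 119.5°W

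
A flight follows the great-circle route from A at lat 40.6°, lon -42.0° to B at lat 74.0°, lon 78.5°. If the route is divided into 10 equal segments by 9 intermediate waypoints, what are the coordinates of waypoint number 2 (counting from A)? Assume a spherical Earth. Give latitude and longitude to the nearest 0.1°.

Convert each endpoint to a unit vector on the sphere (x = cos φ cos λ, y = cos φ sin λ, z = sin φ).
The central angle between the endpoints is δ = arccos(p₁·p₂) ≈ 1.025 rad (58.7°).
Interpolate at f = 2/10 with slerp weights a = sin((1−f)δ)/sin δ ≈ 0.855, b = sin(fδ)/sin δ ≈ 0.238.
p = a·p₁ + b·p₂ ≈ (0.496, -0.370, 0.786); φ = arcsin(p_z) ≈ 51.78°, λ = atan2(p_y, p_x) ≈ -36.76°.

≈ lat 51.8°, lon -36.8°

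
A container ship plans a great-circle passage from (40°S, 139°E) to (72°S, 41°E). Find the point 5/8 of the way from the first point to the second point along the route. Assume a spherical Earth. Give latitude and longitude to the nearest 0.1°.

Convert each endpoint to a unit vector on the sphere (x = cos φ cos λ, y = cos φ sin λ, z = sin φ).
The central angle between the endpoints is δ = arccos(p₁·p₂) ≈ 0.954 rad (54.7°).
Interpolate at f = 5/8 with slerp weights a = sin((1−f)δ)/sin δ ≈ 0.429, b = sin(fδ)/sin δ ≈ 0.688.
p = a·p₁ + b·p₂ ≈ (-0.088, 0.355, -0.931); φ = arcsin(p_z) ≈ -68.53°, λ = atan2(p_y, p_x) ≈ 103.86°.

≈ (68.5°S, 103.9°E)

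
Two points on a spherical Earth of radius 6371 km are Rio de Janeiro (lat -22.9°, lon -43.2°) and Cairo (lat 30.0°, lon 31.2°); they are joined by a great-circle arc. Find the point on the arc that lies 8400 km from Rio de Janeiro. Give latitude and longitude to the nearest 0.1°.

≈ lat 23.2°, lon 18.4°

Convert each endpoint to a unit vector on the sphere (x = cos φ cos λ, y = cos φ sin λ, z = sin φ).
The central angle between the endpoints is δ = arccos(p₁·p₂) ≈ 1.551 rad (88.9°). The total great-circle distance is δ·R ≈ 1.551 × 6371 ≈ 9880 km, so the target fraction is f = 8400/9880 ≈ 0.850.
Interpolate at f ≈ 0.850 with slerp weights a = sin((1−f)δ)/sin δ ≈ 0.230, b = sin(fδ)/sin δ ≈ 0.969.
p = a·p₁ + b·p₂ ≈ (0.872, 0.289, 0.395); φ = arcsin(p_z) ≈ 23.24°, λ = atan2(p_y, p_x) ≈ 18.35°.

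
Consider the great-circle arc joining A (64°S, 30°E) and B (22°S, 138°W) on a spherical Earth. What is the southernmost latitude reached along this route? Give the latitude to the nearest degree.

≈ 85°S

The great circle lies in the plane with unit normal n̂ = (p₁ × p₂)/|p₁ × p₂|.
Here n̂_z ≈ -0.085; the vertex latitude is φ_max = arccos|n̂_z| ≈ 85.1°.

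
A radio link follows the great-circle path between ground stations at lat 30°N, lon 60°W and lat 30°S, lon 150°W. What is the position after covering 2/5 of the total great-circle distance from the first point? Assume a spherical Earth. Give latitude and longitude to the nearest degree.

≈ lat 7°N, lon 97°W

From cos δ = sin φ₁ sin φ₂ + cos φ₁ cos φ₂ cos Δλ, the central angle is δ ≈ 1.823 rad (104.5°).
Interpolate at f = 2/5 with slerp weights a = sin((1−f)δ)/sin δ ≈ 0.918, b = sin(fδ)/sin δ ≈ 0.688.
p = a·p₁ + b·p₂ ≈ (-0.119, -0.986, 0.115); φ = arcsin(p_z) ≈ 6.59°, λ = atan2(p_y, p_x) ≈ -96.87°.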